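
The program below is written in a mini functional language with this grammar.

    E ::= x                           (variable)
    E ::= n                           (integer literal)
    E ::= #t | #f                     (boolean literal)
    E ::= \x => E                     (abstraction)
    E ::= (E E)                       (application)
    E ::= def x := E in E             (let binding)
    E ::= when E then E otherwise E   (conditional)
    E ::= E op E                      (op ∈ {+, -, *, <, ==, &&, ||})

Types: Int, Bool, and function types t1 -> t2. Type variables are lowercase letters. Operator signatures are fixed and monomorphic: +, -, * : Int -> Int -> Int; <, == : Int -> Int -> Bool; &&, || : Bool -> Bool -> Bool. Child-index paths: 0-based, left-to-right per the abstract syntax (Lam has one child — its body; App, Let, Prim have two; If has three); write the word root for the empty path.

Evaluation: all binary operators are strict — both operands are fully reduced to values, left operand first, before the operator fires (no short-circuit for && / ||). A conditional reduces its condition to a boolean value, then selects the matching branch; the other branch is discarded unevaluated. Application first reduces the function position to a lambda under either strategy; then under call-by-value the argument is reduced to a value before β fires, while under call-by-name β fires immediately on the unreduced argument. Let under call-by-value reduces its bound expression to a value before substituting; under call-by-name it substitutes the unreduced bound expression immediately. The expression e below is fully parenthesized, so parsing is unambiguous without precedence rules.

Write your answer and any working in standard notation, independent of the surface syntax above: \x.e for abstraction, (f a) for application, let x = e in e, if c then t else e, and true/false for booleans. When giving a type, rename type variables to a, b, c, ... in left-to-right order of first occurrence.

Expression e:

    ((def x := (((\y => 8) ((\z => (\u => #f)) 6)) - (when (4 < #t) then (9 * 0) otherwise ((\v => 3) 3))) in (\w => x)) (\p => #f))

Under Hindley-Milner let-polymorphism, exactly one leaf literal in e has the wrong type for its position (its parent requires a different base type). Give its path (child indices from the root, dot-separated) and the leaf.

Answer: 0.0.1.0.1 : true

Trace:
\y._ : a -> Int
\u._ : c -> Bool
\z._ : b -> c -> Bool
  unify b -> c -> Bool ~ Int -> d
  unify b ~ Int
  unify c -> Bool ~ d
_ _ : c -> Bool
  unify a -> Int ~ (c -> Bool) -> e
  unify a ~ c -> Bool
  unify Int ~ e
_ _ : Int
  unify Int ~ Int
  unify Int ~ Int
  unify Bool ~ Int
  FAIL: mismatch Bool ~ Int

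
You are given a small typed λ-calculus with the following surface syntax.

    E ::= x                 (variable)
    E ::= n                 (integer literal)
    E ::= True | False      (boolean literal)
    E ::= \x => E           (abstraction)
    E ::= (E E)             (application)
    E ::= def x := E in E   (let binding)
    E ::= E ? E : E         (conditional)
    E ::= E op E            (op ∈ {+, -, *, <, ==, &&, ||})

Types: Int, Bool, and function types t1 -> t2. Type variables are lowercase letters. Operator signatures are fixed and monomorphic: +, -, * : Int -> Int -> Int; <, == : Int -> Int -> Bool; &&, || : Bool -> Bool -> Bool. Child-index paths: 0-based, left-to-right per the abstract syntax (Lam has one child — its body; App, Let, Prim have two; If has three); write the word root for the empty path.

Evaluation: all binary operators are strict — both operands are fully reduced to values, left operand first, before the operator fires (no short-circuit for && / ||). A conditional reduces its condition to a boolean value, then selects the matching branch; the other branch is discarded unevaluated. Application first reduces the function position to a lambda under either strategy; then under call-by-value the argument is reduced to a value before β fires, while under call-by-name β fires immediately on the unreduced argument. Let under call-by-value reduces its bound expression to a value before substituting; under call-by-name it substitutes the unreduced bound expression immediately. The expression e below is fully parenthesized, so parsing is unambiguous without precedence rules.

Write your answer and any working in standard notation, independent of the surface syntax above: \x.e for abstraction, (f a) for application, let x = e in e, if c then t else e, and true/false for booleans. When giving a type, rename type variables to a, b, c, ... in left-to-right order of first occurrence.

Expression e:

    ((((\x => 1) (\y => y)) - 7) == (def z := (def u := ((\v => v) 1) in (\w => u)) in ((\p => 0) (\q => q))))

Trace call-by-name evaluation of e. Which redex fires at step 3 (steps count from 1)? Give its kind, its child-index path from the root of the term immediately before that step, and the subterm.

Working:
step 0: ((((\x.1) (\y.y)) - 7) == (let z = (let u = ((\v.v) 1) in (\w.u)) in ((\p.0) (\q.q))))
step 1: [beta@0.0] ((1 - 7) == (let z = (let u = ((\v.v) 1) in (\w.u)) in ((\p.0) (\q.q))))
step 2: [delta@0] (-6 == (let z = (let u = ((\v.v) 1) in (\w.u)) in ((\p.0) (\q.q))))
step 3: [let@1] (-6 == ((\p.0) (\q.q)))

Answer: let at 1 : (let z = (let u = ((\v.v) 1) in (\w.u)) in ((\p.0) (\q.q)))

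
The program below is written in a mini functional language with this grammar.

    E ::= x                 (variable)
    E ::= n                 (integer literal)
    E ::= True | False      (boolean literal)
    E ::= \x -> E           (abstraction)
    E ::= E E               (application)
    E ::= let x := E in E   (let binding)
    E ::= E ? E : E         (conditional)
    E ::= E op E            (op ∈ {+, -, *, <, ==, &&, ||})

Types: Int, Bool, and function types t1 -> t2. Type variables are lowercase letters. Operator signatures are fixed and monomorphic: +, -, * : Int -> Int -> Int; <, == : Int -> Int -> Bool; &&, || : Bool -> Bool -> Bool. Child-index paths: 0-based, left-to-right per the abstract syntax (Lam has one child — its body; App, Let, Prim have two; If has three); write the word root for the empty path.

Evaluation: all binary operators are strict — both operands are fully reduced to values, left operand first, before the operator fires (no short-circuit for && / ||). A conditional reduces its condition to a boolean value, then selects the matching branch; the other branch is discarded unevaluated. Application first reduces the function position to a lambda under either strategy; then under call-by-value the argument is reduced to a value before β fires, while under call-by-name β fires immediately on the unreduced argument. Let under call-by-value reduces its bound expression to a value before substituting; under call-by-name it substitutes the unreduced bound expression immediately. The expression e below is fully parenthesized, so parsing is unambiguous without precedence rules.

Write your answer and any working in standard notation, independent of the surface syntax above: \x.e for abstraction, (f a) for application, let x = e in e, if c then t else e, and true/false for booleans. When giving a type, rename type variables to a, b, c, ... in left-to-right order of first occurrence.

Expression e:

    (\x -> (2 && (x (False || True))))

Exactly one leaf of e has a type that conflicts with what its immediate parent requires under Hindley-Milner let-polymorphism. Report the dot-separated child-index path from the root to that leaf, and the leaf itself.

Working:
  unify Int ~ Bool
  FAIL: mismatch Int ~ Bool

Answer: 0.0 : 2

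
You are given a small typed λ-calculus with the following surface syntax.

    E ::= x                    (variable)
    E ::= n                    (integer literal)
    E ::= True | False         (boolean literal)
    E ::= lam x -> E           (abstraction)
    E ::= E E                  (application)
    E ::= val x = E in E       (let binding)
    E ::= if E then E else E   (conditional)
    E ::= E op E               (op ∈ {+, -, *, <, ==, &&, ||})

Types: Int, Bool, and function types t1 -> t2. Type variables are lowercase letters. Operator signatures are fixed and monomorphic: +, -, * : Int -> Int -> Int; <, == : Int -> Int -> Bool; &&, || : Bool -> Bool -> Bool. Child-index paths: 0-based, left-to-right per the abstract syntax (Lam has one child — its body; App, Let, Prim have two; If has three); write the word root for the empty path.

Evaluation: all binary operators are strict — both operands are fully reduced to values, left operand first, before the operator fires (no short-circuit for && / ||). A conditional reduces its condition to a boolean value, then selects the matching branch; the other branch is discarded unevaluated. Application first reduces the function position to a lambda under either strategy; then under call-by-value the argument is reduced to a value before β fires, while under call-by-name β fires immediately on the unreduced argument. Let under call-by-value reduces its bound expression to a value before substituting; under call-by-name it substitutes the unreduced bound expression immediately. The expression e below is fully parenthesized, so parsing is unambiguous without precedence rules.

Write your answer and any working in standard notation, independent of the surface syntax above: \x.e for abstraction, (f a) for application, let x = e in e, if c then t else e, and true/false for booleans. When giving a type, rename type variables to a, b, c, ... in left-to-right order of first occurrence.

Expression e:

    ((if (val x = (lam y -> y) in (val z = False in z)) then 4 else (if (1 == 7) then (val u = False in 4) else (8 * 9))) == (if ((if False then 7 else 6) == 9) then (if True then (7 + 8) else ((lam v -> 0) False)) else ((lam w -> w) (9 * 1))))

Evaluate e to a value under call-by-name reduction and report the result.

Answer: false

Trace:
step 0: ((if (let x = (\y.y) in (let z = false in z)) then 4 else (if (1 == 7) then (let u = false in 4) else (8 * 9))) == (if ((if false then 7 else 6) == 9) then (if true then (7 + 8) else ((\v.0) false)) else ((\w.w) (9 * 1))))
step 1: [let@0.0] ((if (let z = false in z) then 4 else (if (1 == 7) then (let u = false in 4) else (8 * 9))) == (if ((if false then 7 else 6) == 9) then (if true then (7 + 8) else ((\v.0) false)) else ((\w.w) (9 * 1))))
step 2: [let@0.0] ((if false then 4 else (if (1 == 7) then (let u = false in 4) else (8 * 9))) == (if ((if false then 7 else 6) == 9) then (if true then (7 + 8) else ((\v.0) false)) else ((\w.w) (9 * 1))))
step 3: [if@0] ((if (1 == 7) then (let u = false in 4) else (8 * 9)) == (if ((if false then 7 else 6) == 9) then (if true then (7 + 8) else ((\v.0) false)) else ((\w.w) (9 * 1))))
step 4: [delta@0.0] ((if false then (let u = false in 4) else (8 * 9)) == (if ((if false then 7 else 6) == 9) then (if true then (7 + 8) else ((\v.0) false)) else ((\w.w) (9 * 1))))
step 5: [if@0] ((8 * 9) == (if ((if false then 7 else 6) == 9) then (if true then (7 + 8) else ((\v.0) false)) else ((\w.w) (9 * 1))))
step 6: [delta@0] (72 == (if ((if false then 7 else 6) == 9) then (if true then (7 + 8) else ((\v.0) false)) else ((\w.w) (9 * 1))))
step 7: [if@1.0.0] (72 == (if (6 == 9) then (if true then (7 + 8) else ((\v.0) false)) else ((\w.w) (9 * 1))))
step 8: [delta@1.0] (72 == (if false then (if true then (7 + 8) else ((\v.0) false)) else ((\w.w) (9 * 1))))
step 9: [if@1] (72 == ((\w.w) (9 * 1)))
step 10: [beta@1] (72 == (9 * 1))
step 11: [delta@1] (72 == 9)
step 12: [delta@root] false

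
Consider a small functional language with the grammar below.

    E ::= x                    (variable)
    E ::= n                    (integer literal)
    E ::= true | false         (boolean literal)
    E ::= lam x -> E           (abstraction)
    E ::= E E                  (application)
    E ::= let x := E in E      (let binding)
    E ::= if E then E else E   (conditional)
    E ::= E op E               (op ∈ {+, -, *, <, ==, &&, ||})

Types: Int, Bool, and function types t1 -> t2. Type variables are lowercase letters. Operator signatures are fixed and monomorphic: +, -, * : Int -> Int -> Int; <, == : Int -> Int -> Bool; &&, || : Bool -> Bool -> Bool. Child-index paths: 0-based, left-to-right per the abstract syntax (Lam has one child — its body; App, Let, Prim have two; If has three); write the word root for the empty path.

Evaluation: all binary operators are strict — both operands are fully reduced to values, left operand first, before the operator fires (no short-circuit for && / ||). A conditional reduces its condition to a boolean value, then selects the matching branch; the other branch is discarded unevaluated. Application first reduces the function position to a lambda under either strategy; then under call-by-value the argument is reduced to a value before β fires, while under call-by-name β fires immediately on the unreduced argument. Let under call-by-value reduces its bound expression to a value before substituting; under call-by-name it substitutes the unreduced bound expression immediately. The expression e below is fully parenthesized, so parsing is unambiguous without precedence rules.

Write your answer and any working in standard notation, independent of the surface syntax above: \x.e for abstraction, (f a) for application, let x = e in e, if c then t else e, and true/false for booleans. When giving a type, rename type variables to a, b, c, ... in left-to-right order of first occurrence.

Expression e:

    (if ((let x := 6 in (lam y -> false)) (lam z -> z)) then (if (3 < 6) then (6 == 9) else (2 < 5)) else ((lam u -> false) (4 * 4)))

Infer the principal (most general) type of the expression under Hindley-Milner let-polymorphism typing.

Derivation:
let x : Int
\y._ : a -> Bool
z : b
\z._ : b -> b
  unify a -> Bool ~ (b -> b) -> c
  unify a ~ b -> b
  unify Bool ~ c
_ _ : Bool
  unify Bool ~ Bool
  unify Int ~ Int
  unify Int ~ Int
  unify Bool ~ Bool
  unify Int ~ Int
  unify Int ~ Int
  unify Int ~ Int
  unify Int ~ Int
  unify Bool ~ Bool
\u._ : d -> Bool
  unify Int ~ Int
  unify Int ~ Int
  unify d -> Bool ~ Int -> e
  unify d ~ Int
  unify Bool ~ e
_ _ : Bool
  unify Bool ~ Bool

Answer: Bool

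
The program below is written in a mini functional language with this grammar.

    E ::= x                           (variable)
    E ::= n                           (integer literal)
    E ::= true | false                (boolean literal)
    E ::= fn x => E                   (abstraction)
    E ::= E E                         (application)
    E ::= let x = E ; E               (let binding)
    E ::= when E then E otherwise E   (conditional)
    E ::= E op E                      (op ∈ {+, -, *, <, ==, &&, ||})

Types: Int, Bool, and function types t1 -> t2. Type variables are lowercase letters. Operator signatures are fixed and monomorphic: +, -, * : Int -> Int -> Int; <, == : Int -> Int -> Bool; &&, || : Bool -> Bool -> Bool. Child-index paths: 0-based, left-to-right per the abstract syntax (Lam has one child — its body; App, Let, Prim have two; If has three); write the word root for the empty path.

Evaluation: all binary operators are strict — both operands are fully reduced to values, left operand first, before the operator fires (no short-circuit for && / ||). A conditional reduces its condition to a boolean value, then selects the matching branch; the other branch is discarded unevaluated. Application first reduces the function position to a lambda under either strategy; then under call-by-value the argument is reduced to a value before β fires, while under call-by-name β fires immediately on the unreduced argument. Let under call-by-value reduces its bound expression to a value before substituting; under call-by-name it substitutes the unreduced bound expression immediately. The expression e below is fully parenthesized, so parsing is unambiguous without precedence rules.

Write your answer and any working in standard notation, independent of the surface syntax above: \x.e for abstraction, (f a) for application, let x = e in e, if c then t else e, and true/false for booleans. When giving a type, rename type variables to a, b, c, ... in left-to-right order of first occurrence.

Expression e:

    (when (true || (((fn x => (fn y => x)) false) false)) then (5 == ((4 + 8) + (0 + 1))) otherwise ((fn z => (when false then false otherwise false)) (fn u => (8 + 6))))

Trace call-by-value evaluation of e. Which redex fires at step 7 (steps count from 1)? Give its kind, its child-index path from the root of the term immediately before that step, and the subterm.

Answer: delta at 1 : (12 + 1)

Trace:
step 0: (if (true || (((\x.(\y.x)) false) false)) then (5 == ((4 + 8) + (0 + 1))) else ((\z.(if false then false else false)) (\u.(8 + 6))))
step 1: [beta@0.1.0] (if (true || ((\y.false) false)) then (5 == ((4 + 8) + (0 + 1))) else ((\z.(if false then false else false)) (\u.(8 + 6))))
step 2: [beta@0.1] (if (true || false) then (5 == ((4 + 8) + (0 + 1))) else ((\z.(if false then false else false)) (\u.(8 + 6))))
step 3: [delta@0] (if true then (5 == ((4 + 8) + (0 + 1))) else ((\z.(if false then false else false)) (\u.(8 + 6))))
step 4: [if@root] (5 == ((4 + 8) + (0 + 1)))
step 5: [delta@1.0] (5 == (12 + (0 + 1)))
step 6: [delta@1.1] (5 == (12 + 1))
step 7: [delta@1] (5 == 13)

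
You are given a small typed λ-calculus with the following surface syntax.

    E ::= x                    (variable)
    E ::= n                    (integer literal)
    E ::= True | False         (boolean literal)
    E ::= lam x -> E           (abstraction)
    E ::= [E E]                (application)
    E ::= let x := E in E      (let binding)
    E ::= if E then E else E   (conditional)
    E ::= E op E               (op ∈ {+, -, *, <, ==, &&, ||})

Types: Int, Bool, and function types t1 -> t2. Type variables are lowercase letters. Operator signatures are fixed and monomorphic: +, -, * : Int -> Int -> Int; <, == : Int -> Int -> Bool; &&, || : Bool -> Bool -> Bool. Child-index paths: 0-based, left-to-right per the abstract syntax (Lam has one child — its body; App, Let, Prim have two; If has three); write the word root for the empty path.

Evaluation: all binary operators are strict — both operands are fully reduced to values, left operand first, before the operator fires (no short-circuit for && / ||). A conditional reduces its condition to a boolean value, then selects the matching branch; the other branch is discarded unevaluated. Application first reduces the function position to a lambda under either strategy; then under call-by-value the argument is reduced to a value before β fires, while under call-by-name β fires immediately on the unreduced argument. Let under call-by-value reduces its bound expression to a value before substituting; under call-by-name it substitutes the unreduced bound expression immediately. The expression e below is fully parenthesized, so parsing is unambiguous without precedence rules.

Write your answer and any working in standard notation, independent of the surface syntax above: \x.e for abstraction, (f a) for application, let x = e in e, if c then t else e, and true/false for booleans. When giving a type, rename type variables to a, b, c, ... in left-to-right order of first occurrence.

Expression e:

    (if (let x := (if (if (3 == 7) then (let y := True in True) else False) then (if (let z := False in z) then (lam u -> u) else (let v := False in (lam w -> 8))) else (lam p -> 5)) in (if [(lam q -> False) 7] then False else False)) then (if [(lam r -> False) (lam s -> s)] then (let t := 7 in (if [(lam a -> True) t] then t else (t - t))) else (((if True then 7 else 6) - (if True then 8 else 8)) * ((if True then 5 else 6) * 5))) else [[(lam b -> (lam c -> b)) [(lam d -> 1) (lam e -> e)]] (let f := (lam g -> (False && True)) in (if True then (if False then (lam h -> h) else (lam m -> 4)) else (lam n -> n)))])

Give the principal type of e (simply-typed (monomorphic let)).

Derivation:
  unify Int ~ Int
  unify Int ~ Int
  unify Bool ~ Bool
let y : Bool
  unify Bool ~ Bool
  unify Bool ~ Bool
let z : Bool
z : Bool
  unify Bool ~ Bool
u : a
\u._ : a -> a
let v : Bool
\w._ : b -> Int
  unify a -> a ~ b -> Int
  unify a ~ b
  unify b ~ Int
\p._ : c -> Int
  unify Int -> Int ~ c -> Int
  unify Int ~ c
  unify Int ~ Int
let x : Int -> Int
\q._ : d -> Bool
  unify d -> Bool ~ Int -> e
  unify d ~ Int
  unify Bool ~ e
_ _ : Bool
  unify Bool ~ Bool
  unify Bool ~ Bool
  unify Bool ~ Bool
\r._ : f -> Bool
s : g
\s._ : g -> g
  unify f -> Bool ~ (g -> g) -> h
  unify f ~ g -> g
  unify Bool ~ h
_ _ : Bool
  unify Bool ~ Bool
let t : Int
\a._ : i -> Bool
t : Int
  unify i -> Bool ~ Int -> j
  unify i ~ Int
  unify Bool ~ j
_ _ : Bool
  unify Bool ~ Bool
t : Int
t : Int
  unify Int ~ Int
t : Int
  unify Int ~ Int
  unify Int ~ Int
  unify Bool ~ Bool
  unify Int ~ Int
  unify Int ~ Int
  unify Bool ~ Bool
  unify Int ~ Int
  unify Int ~ Int
  unify Int ~ Int
  unify Bool ~ Bool
  unify Int ~ Int
  unify Int ~ Int
  unify Int ~ Int
  unify Int ~ Int
  unify Int ~ Int
b : k
\c._ : l -> k
\b._ : k -> l -> k
\d._ : m -> Int
e : n
\e._ : n -> n
  unify m -> Int ~ (n -> n) -> o
  unify m ~ n -> n
  unify Int ~ o
_ _ : Int
  unify k -> l -> k ~ Int -> p
  unify k ~ Int
  unify l -> Int ~ p
_ _ : l -> Int
  unify Bool ~ Bool
  unify Bool ~ Bool
\g._ : q -> Bool
let f : q -> Bool
  unify Bool ~ Bool
  unify Bool ~ Bool
h : r
\h._ : r -> r
\m._ : s -> Int
  unify r -> r ~ s -> Int
  unify r ~ s
  unify s ~ Int
n : t
\n._ : t -> t
  unify Int -> Int ~ t -> t
  unify Int ~ t
  unify Int ~ Int
  unify l -> Int ~ (Int -> Int) -> u
  unify l ~ Int -> Int
  unify Int ~ u
_ _ : Int
  unify Int ~ Int

Answer: Int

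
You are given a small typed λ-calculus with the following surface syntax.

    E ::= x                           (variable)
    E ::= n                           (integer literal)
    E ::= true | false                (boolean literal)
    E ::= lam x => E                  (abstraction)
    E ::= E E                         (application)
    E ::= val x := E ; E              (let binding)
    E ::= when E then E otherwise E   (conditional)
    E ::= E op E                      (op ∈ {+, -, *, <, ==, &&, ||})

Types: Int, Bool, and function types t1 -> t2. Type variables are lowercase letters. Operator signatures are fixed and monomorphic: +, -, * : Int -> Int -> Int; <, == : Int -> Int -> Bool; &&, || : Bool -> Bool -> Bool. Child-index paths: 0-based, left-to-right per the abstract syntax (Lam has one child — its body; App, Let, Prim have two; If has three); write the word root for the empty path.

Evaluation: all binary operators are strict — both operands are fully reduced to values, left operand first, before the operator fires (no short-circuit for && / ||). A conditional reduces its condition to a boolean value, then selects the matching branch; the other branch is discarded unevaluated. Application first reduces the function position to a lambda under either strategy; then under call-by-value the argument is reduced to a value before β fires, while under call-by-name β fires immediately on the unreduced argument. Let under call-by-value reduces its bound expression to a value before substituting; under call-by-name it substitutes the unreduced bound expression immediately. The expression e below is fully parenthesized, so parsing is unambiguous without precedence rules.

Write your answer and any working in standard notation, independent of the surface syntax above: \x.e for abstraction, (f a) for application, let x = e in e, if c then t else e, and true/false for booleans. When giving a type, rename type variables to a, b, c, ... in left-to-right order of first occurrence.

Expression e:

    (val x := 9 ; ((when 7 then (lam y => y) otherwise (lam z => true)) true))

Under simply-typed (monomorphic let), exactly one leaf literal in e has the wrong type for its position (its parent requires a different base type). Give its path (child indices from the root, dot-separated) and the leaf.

Trace:
let x : Int
  unify Int ~ Bool
  FAIL: mismatch Int ~ Bool

Answer: 1.0.0 : 7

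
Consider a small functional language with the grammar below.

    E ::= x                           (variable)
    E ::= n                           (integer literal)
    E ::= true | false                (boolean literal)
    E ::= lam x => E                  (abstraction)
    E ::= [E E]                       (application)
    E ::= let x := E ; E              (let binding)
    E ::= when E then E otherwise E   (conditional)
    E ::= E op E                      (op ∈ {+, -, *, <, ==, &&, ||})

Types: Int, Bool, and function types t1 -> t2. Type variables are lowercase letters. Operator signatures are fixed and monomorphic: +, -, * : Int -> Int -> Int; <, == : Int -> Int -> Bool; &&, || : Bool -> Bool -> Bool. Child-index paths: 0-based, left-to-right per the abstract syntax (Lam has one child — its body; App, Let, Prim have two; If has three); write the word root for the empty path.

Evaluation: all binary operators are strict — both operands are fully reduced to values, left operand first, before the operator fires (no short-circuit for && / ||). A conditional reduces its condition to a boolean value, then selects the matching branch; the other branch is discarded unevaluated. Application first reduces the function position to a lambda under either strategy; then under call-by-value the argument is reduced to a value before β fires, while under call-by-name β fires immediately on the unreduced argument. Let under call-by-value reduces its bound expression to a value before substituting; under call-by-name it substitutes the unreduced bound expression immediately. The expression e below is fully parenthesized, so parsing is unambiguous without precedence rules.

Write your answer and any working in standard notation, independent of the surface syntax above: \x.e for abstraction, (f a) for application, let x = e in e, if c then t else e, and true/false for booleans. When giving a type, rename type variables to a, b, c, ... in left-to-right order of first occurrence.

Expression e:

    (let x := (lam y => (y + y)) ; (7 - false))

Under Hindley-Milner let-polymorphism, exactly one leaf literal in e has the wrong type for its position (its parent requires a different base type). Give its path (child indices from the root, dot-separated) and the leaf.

Answer: 1.1 : false

Working:
y : a
  unify a ~ Int
y : Int
  unify Int ~ Int
\y._ : Int -> Int
let x : Int -> Int
  unify Int ~ Int
  unify Bool ~ Int
  FAIL: mismatch Bool ~ Int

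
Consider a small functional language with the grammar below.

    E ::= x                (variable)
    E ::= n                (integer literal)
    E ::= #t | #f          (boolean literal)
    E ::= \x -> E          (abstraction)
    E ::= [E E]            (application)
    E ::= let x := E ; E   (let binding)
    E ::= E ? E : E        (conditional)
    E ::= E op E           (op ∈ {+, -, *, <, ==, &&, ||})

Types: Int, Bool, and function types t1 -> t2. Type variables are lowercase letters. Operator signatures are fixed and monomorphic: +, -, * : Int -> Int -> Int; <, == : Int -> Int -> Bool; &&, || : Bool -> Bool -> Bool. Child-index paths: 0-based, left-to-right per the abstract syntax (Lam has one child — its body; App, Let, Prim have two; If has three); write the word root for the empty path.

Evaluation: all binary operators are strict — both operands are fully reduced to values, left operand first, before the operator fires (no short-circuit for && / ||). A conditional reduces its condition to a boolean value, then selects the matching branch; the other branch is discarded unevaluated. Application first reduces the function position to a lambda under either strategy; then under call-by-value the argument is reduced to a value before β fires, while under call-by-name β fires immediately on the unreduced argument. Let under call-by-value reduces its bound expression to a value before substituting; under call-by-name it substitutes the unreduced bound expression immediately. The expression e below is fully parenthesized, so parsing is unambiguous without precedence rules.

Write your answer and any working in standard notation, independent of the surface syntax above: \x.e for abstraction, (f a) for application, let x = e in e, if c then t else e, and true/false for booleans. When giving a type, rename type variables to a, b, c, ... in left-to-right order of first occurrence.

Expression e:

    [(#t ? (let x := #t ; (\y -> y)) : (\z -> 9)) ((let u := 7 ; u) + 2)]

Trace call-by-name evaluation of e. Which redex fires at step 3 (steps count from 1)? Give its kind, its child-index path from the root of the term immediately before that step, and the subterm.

Answer: beta at root : ((\y.y) ((let u = 7 in u) + 2))

Working:
step 0: ((if true then (let x = true in (\y.y)) else (\z.9)) ((let u = 7 in u) + 2))
step 1: [if@0] ((let x = true in (\y.y)) ((let u = 7 in u) + 2))
step 2: [let@0] ((\y.y) ((let u = 7 in u) + 2))
step 3: [beta@root] ((let u = 7 in u) + 2)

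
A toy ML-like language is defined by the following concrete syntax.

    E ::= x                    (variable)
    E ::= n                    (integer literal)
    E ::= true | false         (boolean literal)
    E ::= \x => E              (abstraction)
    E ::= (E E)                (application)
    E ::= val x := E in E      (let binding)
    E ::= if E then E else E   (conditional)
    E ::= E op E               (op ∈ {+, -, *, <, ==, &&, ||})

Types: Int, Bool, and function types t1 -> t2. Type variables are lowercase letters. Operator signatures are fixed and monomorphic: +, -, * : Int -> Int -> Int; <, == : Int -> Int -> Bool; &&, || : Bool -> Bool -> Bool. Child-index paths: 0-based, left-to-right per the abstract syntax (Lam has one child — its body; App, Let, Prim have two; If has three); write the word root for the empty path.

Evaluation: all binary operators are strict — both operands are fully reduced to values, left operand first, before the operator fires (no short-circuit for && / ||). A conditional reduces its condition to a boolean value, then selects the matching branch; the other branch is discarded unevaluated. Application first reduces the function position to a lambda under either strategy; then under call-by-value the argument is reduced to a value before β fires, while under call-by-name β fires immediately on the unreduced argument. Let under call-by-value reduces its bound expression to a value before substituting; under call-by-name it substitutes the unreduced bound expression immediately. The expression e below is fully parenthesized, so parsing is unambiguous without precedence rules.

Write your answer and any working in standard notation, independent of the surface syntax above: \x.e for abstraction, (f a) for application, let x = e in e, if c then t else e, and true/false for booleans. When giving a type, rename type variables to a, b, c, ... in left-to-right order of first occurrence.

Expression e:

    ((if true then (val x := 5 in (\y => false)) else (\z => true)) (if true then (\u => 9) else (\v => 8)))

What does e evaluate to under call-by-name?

Trace:
step 0: ((if true then (let x = 5 in (\y.false)) else (\z.true)) (if true then (\u.9) else (\v.8)))
step 1: [if@0] ((let x = 5 in (\y.false)) (if true then (\u.9) else (\v.8)))
step 2: [let@0] ((\y.false) (if true then (\u.9) else (\v.8)))
step 3: [beta@root] false

Answer: false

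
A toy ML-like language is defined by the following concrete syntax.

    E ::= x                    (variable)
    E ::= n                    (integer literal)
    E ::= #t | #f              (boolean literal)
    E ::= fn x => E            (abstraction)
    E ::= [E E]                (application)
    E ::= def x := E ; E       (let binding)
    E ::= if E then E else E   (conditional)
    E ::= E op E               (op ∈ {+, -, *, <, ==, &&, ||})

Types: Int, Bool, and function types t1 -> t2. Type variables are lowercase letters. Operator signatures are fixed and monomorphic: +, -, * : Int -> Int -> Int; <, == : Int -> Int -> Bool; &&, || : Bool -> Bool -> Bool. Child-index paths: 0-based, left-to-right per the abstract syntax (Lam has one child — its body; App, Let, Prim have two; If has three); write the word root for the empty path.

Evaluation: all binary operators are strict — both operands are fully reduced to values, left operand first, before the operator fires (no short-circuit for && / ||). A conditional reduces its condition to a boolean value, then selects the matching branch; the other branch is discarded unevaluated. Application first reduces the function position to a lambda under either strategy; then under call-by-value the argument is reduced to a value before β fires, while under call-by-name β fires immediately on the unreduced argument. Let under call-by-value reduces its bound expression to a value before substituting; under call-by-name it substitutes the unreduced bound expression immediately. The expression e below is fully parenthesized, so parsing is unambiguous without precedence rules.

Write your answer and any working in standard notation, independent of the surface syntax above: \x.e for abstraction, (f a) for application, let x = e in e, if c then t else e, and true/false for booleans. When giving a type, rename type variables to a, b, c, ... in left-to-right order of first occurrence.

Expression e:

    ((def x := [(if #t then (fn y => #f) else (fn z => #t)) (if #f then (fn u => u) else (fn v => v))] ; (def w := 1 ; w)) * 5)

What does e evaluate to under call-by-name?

Answer: 5

Working:
step 0: ((let x = ((if true then (\y.false) else (\z.true)) (if false then (\u.u) else (\v.v))) in (let w = 1 in w)) * 5)
step 1: [let@0] ((let w = 1 in w) * 5)
step 2: [let@0] (1 * 5)
step 3: [delta@root] 5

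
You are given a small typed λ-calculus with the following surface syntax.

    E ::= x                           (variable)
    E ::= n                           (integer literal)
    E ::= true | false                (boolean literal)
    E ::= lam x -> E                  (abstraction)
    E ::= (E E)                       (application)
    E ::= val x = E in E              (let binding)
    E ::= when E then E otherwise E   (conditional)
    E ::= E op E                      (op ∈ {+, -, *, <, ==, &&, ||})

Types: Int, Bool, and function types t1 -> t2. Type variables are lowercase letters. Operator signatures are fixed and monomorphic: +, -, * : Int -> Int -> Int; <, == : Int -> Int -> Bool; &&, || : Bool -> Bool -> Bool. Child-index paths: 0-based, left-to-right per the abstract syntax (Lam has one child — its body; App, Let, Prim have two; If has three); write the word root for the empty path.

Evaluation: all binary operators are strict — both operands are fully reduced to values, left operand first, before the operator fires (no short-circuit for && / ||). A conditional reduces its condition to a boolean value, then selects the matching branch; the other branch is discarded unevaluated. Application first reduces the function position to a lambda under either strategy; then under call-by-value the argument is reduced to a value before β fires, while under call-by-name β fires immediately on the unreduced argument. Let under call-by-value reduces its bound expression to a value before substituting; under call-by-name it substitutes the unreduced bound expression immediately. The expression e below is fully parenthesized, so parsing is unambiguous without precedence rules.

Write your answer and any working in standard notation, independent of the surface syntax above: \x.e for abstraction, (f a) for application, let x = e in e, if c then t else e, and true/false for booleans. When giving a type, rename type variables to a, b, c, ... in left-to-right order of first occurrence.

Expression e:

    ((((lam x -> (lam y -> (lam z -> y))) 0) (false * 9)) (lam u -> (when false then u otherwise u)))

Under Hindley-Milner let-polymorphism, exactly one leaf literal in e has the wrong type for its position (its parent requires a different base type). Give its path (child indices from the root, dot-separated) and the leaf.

Answer: 0.1.0 : false

Working:
y : b
\z._ : c -> b
\y._ : b -> c -> b
\x._ : a -> b -> c -> b
  unify a -> b -> c -> b ~ Int -> d
  unify a ~ Int
  unify b -> c -> b ~ d
_ _ : b -> c -> b
  unify Bool ~ Int
  FAIL: mismatch Bool ~ Int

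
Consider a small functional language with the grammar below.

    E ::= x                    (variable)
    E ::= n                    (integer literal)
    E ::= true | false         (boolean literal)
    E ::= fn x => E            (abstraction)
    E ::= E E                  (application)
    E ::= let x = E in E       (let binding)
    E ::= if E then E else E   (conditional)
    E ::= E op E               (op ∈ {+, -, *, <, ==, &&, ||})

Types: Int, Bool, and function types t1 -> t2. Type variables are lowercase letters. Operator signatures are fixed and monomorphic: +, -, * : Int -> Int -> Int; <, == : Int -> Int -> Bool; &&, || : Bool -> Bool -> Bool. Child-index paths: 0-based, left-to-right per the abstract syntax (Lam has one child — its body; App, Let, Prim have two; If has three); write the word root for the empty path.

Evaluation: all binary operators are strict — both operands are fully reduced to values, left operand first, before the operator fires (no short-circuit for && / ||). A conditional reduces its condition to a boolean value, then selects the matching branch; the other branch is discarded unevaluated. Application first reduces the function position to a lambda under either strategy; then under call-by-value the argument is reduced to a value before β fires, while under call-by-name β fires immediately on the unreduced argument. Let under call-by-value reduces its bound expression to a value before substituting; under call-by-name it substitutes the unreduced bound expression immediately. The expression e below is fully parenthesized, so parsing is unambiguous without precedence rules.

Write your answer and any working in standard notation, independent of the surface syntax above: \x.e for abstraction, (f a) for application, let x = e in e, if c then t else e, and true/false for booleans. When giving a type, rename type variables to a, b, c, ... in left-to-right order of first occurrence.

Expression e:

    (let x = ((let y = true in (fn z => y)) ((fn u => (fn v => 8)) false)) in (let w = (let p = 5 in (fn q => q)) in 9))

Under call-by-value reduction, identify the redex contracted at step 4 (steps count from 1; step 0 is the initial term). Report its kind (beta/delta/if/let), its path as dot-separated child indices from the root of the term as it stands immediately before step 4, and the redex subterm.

Answer: let at root : (let x = true in (let w = (let p = 5 in (\q.q)) in 9))

Derivation:
step 0: (let x = ((let y = true in (\z.y)) ((\u.(\v.8)) false)) in (let w = (let p = 5 in (\q.q)) in 9))
step 1: [let@0.0] (let x = ((\z.true) ((\u.(\v.8)) false)) in (let w = (let p = 5 in (\q.q)) in 9))
step 2: [beta@0.1] (let x = ((\z.true) (\v.8)) in (let w = (let p = 5 in (\q.q)) in 9))
step 3: [beta@0] (let x = true in (let w = (let p = 5 in (\q.q)) in 9))
step 4: [let@root] (let w = (let p = 5 in (\q.q)) in 9)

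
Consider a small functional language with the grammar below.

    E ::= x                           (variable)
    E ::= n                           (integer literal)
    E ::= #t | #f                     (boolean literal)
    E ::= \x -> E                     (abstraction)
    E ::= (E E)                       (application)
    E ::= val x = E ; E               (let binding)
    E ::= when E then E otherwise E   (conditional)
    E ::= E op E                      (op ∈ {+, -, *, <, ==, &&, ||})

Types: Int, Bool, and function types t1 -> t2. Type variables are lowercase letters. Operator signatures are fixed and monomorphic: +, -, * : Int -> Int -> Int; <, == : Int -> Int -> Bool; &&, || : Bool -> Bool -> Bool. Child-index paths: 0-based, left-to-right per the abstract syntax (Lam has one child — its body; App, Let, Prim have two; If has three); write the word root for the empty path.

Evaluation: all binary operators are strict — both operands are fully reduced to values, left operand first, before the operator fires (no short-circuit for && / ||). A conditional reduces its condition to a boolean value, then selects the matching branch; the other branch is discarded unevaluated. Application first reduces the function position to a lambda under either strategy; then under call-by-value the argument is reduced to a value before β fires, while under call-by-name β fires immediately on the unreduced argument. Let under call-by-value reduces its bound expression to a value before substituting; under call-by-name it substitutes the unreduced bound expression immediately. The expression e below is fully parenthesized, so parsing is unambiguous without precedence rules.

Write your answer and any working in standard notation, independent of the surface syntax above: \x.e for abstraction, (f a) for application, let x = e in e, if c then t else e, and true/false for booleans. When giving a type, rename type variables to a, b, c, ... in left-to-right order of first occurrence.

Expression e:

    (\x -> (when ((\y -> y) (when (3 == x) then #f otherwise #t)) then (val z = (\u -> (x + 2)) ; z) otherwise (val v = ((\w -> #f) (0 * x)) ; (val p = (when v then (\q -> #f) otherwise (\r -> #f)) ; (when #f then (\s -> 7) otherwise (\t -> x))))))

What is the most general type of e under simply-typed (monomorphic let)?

Working:
y : b
\y._ : b -> b
  unify Int ~ Int
x : a
  unify a ~ Int
  unify Bool ~ Bool
  unify Bool ~ Bool
  unify b -> b ~ Bool -> c
  unify b ~ Bool
  unify Bool ~ c
_ _ : Bool
  unify Bool ~ Bool
x : Int
  unify Int ~ Int
  unify Int ~ Int
\u._ : d -> Int
let z : d -> Int
z : d -> Int
\w._ : e -> Bool
  unify Int ~ Int
x : Int
  unify Int ~ Int
  unify e -> Bool ~ Int -> f
  unify e ~ Int
  unify Bool ~ f
_ _ : Bool
let v : Bool
v : Bool
  unify Bool ~ Bool
\q._ : g -> Bool
\r._ : h -> Bool
  unify g -> Bool ~ h -> Bool
  unify g ~ h
  unify Bool ~ Bool
let p : h -> Bool
  unify Bool ~ Bool
\s._ : i -> Int
x : Int
\t._ : j -> Int
  unify i -> Int ~ j -> Int
  unify i ~ j
  unify Int ~ Int
  unify d -> Int ~ j -> Int
  unify d ~ j
  unify Int ~ Int
\x._ : Int -> j -> Int

Answer: Int -> a -> Int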